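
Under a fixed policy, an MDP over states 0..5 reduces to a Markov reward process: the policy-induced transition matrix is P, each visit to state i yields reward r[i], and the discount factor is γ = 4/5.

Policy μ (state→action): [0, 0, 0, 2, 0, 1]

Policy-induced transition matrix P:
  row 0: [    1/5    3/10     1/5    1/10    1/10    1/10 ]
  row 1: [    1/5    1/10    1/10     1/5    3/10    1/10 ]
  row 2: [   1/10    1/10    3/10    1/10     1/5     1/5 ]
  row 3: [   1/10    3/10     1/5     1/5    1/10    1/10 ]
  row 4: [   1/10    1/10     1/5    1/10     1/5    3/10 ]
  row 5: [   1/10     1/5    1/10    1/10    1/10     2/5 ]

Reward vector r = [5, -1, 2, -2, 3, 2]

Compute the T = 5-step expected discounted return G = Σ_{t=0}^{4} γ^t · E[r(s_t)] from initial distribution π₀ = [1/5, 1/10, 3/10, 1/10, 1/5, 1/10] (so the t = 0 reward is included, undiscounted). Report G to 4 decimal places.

t=0: π = [0.2000, 0.1000, 0.3000, 0.1000, 0.2000, 0.1000], E[r] = 2.1000, γ^t·E[r] = 2.100000, running G = 2.100000
t=1: π = [0.1300, 0.1700, 0.2100, 0.1200, 0.1700, 0.2000], E[r] = 1.5700, γ^t·E[r] = 1.256000, running G = 3.356000
t=2: π = [0.1300, 0.1700, 0.1840, 0.1290, 0.1720, 0.2150], E[r] = 1.5360, γ^t·E[r] = 0.983040, running G = 4.339040
t=3: π = [0.1300, 0.1733, 0.1799, 0.1299, 0.1696, 0.2173], E[r] = 1.5201, γ^t·E[r] = 0.778291, running G = 5.117331
t=4: π = [0.1303, 0.1737, 0.1789, 0.1303, 0.1696, 0.2171], E[r] = 1.5182, γ^t·E[r] = 0.621851, running G = 5.739182

G = 5.7392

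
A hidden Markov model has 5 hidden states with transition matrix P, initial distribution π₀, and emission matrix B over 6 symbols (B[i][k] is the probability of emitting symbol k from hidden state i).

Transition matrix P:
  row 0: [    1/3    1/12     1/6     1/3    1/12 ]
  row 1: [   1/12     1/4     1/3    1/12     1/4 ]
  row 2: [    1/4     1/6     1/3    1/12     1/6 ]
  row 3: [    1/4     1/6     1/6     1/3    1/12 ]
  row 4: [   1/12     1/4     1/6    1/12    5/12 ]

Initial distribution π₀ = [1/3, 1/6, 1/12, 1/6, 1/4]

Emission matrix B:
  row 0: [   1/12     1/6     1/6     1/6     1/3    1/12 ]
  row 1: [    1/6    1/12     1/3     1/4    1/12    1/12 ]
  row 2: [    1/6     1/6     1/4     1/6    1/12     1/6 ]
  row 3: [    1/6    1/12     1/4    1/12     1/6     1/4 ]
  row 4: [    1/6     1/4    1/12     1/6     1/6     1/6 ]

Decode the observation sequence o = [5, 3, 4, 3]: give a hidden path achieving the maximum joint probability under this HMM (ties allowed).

path = [4, 4, 4, 4]

t=0: δ = [2.778e-02, 1.389e-02, 1.389e-02, 4.167e-02, 4.167e-02]  (obs o_0=5)
t=1: δ = [1.736e-03, 2.604e-03, 1.157e-03, 1.157e-03, 2.894e-03]  ψ = [3, 4, 3, 3, 4]  (obs o_1=3)
t=2: δ = [1.929e-04, 6.028e-05, 7.234e-05, 9.645e-05, 2.009e-04]  ψ = [0, 4, 1, 0, 4]  (obs o_2=4)
t=3: δ = [1.072e-05, 1.256e-05, 5.582e-06, 5.358e-06, 1.395e-05]  ψ = [0, 4, 4, 0, 4]  (obs o_3=3)
backtrack: best end state = 4; path = [4, 4, 4, 4]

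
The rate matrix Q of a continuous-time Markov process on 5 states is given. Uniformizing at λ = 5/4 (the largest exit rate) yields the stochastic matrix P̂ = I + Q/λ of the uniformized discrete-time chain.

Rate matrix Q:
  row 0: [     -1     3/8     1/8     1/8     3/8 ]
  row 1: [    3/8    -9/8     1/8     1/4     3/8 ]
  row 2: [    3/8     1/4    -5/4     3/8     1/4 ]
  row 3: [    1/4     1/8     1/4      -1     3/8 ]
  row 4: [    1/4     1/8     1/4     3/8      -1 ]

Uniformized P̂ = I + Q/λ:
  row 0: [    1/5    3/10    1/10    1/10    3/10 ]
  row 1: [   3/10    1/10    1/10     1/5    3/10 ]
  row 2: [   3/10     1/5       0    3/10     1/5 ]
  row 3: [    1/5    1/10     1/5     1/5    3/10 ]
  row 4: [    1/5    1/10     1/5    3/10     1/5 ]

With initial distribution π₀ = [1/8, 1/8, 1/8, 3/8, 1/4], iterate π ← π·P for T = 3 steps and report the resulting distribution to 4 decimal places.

π = [0.2294, 0.1591, 0.1344, 0.2164, 0.2608]

t=0: π = [0.1250, 0.1250, 0.1250, 0.3750, 0.2500]
t=1: π = [0.2250, 0.1375, 0.1500, 0.2250, 0.2625]
t=2: π = [0.2288, 0.1600, 0.1338, 0.2188, 0.2588]
t=3: π = [0.2294, 0.1591, 0.1344, 0.2164, 0.2608]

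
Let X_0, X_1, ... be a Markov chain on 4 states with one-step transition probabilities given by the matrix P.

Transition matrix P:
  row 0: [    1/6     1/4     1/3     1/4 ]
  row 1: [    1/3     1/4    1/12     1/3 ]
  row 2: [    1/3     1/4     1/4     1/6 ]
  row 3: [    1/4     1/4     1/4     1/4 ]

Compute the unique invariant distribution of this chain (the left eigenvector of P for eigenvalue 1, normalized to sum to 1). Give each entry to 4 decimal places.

π = [0.2677, 0.2500, 0.2306, 0.2516]

Balance equations π_j = Σ_i π_i·P[i][j]:
  π_0 = 1/6·π_0 + 1/3·π_1 + 1/3·π_2 + 1/4·π_3
  π_1 = 1/4·π_0 + 1/4·π_1 + 1/4·π_2 + 1/4·π_3
  π_2 = 1/3·π_0 + 1/12·π_1 + 1/4·π_2 + 1/4·π_3
  normalize: π_0 + π_1 + π_2 + π_3 = 1
Solving the linear system gives exactly π = [83/310, 1/4, 143/620, 39/155].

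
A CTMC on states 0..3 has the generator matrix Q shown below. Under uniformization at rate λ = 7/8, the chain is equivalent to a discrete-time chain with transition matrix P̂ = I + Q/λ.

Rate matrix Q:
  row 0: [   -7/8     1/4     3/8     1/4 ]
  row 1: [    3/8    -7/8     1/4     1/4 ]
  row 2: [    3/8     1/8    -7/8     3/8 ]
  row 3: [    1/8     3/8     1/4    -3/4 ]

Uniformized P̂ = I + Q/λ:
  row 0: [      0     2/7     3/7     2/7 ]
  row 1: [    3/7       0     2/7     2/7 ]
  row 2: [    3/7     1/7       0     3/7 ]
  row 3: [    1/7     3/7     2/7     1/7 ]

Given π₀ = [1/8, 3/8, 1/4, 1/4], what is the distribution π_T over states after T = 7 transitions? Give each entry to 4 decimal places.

t=0: π = [0.1250, 0.3750, 0.2500, 0.2500]
t=1: π = [0.3036, 0.1786, 0.2321, 0.2857]
t=2: π = [0.2168, 0.2423, 0.2628, 0.2781]
t=3: π = [0.2562, 0.2187, 0.2416, 0.2835]
t=4: π = [0.2378, 0.2292, 0.2533, 0.2797]
t=5: π = [0.2467, 0.2240, 0.2473, 0.2819]
t=6: π = [0.2423, 0.2267, 0.2503, 0.2808]
t=7: π = [0.2445, 0.2253, 0.2488, 0.2814]

π = [0.2445, 0.2253, 0.2488, 0.2814]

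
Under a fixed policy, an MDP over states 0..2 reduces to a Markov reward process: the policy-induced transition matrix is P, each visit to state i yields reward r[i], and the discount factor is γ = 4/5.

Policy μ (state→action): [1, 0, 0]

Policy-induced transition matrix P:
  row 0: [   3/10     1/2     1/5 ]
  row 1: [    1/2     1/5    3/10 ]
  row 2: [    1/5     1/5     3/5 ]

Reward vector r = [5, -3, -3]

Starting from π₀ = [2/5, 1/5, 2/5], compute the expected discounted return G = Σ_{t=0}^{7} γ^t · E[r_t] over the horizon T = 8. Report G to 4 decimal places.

G = -1.2795

t=0: π = [0.4000, 0.2000, 0.4000], E[r] = 0.2000, γ^t·E[r] = 0.200000, running G = 0.200000
t=1: π = [0.3000, 0.3200, 0.3800], E[r] = -0.6000, γ^t·E[r] = -0.480000, running G = -0.280000
t=2: π = [0.3260, 0.2900, 0.3840], E[r] = -0.3920, γ^t·E[r] = -0.250880, running G = -0.530880
t=3: π = [0.3196, 0.2978, 0.3826], E[r] = -0.4432, γ^t·E[r] = -0.226918, running G = -0.757798
t=4: π = [0.3213, 0.2959, 0.3828], E[r] = -0.4296, γ^t·E[r] = -0.175964, running G = -0.933763
t=5: π = [0.3209, 0.2964, 0.3827], E[r] = -0.4328, γ^t·E[r] = -0.141836, running G = -1.075598
t=6: π = [0.3210, 0.2963, 0.3827], E[r] = -0.4319, γ^t·E[r] = -0.113233, running G = -1.188831
t=7: π = [0.3210, 0.2963, 0.3827], E[r] = -0.4322, γ^t·E[r] = -0.090629, running G = -1.279460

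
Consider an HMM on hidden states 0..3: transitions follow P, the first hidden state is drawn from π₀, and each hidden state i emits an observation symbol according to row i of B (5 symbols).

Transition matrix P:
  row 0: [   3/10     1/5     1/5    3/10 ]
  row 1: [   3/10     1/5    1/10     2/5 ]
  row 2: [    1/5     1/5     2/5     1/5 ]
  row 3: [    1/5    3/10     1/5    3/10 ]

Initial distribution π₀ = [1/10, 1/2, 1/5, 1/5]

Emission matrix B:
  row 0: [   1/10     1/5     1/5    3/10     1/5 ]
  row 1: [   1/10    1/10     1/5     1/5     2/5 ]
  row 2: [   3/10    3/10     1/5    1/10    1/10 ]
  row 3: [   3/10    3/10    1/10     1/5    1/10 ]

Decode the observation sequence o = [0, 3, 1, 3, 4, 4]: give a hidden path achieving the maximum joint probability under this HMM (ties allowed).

t=0: δ = [1.000e-02, 5.000e-02, 6.000e-02, 6.000e-02]  (obs o_0=0)
t=1: δ = [4.500e-03, 3.600e-03, 2.400e-03, 4.000e-03]  ψ = [1, 3, 2, 1]  (obs o_1=3)
t=2: δ = [2.700e-04, 1.200e-04, 2.880e-04, 4.320e-04]  ψ = [0, 3, 2, 1]  (obs o_2=1)
t=3: δ = [2.592e-05, 2.592e-05, 1.152e-05, 2.592e-05]  ψ = [3, 3, 2, 3]  (obs o_3=3)
t=4: δ = [1.555e-06, 3.110e-06, 5.184e-07, 1.037e-06]  ψ = [0, 3, 0, 1]  (obs o_4=4)
t=5: δ = [1.866e-07, 2.488e-07, 3.110e-08, 1.244e-07]  ψ = [1, 1, 0, 1]  (obs o_5=4)
backtrack: best end state = 1; path = [3, 1, 3, 3, 1, 1]

path = [3, 1, 3, 3, 1, 1]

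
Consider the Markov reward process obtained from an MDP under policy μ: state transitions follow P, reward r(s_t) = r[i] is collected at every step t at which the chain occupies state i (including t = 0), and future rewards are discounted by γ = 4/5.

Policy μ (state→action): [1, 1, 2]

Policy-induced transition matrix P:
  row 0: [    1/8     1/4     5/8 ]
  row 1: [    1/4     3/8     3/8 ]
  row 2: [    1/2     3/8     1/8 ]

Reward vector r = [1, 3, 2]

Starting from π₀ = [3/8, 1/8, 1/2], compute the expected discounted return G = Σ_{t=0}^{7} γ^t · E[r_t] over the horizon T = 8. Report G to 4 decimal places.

t=0: π = [0.3750, 0.1250, 0.5000], E[r] = 1.7500, γ^t·E[r] = 1.750000, running G = 1.750000
t=1: π = [0.3281, 0.3281, 0.3438], E[r] = 2.0000, γ^t·E[r] = 1.600000, running G = 3.350000
t=2: π = [0.2949, 0.3340, 0.3711], E[r] = 2.0391, γ^t·E[r] = 1.305000, running G = 4.655000
t=3: π = [0.3059, 0.3381, 0.3560], E[r] = 2.0322, γ^t·E[r] = 1.040500, running G = 5.695500
t=4: π = [0.3008, 0.3368, 0.3625], E[r] = 2.0360, γ^t·E[r] = 0.833950, running G = 6.529450
t=5: π = [0.3030, 0.3374, 0.3596], E[r] = 2.0344, γ^t·E[r] = 0.666625, running G = 7.196075
t=6: π = [0.3020, 0.3371, 0.3609], E[r] = 2.0351, γ^t·E[r] = 0.533492, running G = 7.729567
t=7: π = [0.3025, 0.3372, 0.3603], E[r] = 2.0348, γ^t·E[r] = 0.426725, running G = 8.156292

G = 8.1563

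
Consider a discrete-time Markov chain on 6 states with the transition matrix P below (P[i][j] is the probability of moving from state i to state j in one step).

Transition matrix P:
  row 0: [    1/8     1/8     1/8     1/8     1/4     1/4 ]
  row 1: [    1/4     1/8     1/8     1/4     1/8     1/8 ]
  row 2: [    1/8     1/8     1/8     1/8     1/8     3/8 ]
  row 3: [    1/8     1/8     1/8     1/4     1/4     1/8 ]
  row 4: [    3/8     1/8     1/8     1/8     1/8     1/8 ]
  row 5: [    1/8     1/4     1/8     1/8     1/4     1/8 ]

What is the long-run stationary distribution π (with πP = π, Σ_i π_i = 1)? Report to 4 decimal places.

Balance equations π_j = Σ_i π_i·P[i][j]:
  π_0 = 1/8·π_0 + 1/4·π_1 + 1/8·π_2 + 1/8·π_3 + 3/8·π_4 + 1/8·π_5
  π_1 = 1/8·π_0 + 1/8·π_1 + 1/8·π_2 + 1/8·π_3 + 1/8·π_4 + 1/4·π_5
  π_2 = 1/8·π_0 + 1/8·π_1 + 1/8·π_2 + 1/8·π_3 + 1/8·π_4 + 1/8·π_5
  π_3 = 1/8·π_0 + 1/4·π_1 + 1/8·π_2 + 1/4·π_3 + 1/8·π_4 + 1/8·π_5
  π_4 = 1/4·π_0 + 1/8·π_1 + 1/8·π_2 + 1/4·π_3 + 1/8·π_4 + 1/4·π_5
  normalize: π_0 + π_1 + π_2 + π_3 + π_4 + π_5 = 1
Solving the linear system gives exactly π = [3523/18404, 2715/18404, 1/8, 3017/18404, 7065/36808, 829/4601].

π = [0.1914, 0.1475, 0.1250, 0.1639, 0.1919, 0.1802]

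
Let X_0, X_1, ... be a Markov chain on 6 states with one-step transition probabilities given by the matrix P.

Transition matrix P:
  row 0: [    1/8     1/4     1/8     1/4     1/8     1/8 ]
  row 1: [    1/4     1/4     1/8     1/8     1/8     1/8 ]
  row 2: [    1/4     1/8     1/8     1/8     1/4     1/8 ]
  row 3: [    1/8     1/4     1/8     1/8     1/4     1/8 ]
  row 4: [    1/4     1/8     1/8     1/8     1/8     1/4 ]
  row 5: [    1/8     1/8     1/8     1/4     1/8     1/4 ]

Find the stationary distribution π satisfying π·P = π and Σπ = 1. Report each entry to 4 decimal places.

Balance equations π_j = Σ_i π_i·P[i][j]:
  π_0 = 1/8·π_0 + 1/4·π_1 + 1/4·π_2 + 1/8·π_3 + 1/4·π_4 + 1/8·π_5
  π_1 = 1/4·π_0 + 1/4·π_1 + 1/8·π_2 + 1/4·π_3 + 1/8·π_4 + 1/8·π_5
  π_2 = 1/8·π_0 + 1/8·π_1 + 1/8·π_2 + 1/8·π_3 + 1/8·π_4 + 1/8·π_5
  π_3 = 1/4·π_0 + 1/8·π_1 + 1/8·π_2 + 1/8·π_3 + 1/8·π_4 + 1/4·π_5
  π_4 = 1/8·π_0 + 1/8·π_1 + 1/4·π_2 + 1/4·π_3 + 1/8·π_4 + 1/8·π_5
  normalize: π_0 + π_1 + π_2 + π_3 + π_4 + π_5 = 1
Solving the linear system gives exactly π = [2013/10880, 6313/32640, 1/8, 689/4080, 5279/32640, 5417/32640].

π = [0.1850, 0.1934, 0.1250, 0.1689, 0.1617, 0.1660]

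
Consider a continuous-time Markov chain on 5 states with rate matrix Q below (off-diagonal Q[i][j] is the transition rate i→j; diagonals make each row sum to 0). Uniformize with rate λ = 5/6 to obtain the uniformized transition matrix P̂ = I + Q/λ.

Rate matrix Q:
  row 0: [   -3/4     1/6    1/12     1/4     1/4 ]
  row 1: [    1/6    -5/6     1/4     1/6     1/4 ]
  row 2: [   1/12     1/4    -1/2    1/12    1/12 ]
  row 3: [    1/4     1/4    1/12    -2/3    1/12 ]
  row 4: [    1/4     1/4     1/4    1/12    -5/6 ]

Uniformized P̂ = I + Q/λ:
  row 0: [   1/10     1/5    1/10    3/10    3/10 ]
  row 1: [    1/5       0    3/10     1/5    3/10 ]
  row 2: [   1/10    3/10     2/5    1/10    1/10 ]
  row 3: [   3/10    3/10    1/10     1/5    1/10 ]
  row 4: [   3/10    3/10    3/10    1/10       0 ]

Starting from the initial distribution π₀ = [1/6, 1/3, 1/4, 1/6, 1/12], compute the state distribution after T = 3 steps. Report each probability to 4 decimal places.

π = [0.1882, 0.2127, 0.2519, 0.1787, 0.1686]

t=0: π = [0.1667, 0.3333, 0.2500, 0.1667, 0.0833]
t=1: π = [0.1833, 0.1833, 0.2583, 0.1833, 0.1917]
t=2: π = [0.1933, 0.2267, 0.2525, 0.1733, 0.1542]
t=3: π = [0.1882, 0.2127, 0.2519, 0.1787, 0.1686]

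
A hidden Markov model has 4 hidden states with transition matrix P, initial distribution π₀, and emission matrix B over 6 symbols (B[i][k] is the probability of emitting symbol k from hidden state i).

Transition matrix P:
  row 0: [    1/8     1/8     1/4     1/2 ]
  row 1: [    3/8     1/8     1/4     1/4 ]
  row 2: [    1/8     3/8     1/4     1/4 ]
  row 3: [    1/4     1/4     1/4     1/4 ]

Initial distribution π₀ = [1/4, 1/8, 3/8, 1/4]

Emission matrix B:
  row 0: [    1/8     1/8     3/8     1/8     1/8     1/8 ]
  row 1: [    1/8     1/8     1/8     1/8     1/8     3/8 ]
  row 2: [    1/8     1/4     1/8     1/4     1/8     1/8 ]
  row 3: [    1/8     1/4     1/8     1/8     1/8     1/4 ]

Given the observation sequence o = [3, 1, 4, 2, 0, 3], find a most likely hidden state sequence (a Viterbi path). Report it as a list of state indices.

path = [2, 2, 1, 0, 3, 2]

t=0: δ = [3.125e-02, 1.562e-02, 9.375e-02, 3.125e-02]  (obs o_0=3)
t=1: δ = [1.465e-03, 4.395e-03, 5.859e-03, 5.859e-03]  ψ = [2, 2, 2, 2]  (obs o_1=1)
t=2: δ = [2.060e-04, 2.747e-04, 1.831e-04, 1.831e-04]  ψ = [1, 2, 2, 2]  (obs o_2=4)
t=3: δ = [3.862e-05, 8.583e-06, 8.583e-06, 1.287e-05]  ψ = [1, 2, 1, 0]  (obs o_3=2)
t=4: δ = [6.035e-07, 6.035e-07, 1.207e-06, 2.414e-06]  ψ = [0, 0, 0, 0]  (obs o_4=0)
t=5: δ = [7.544e-08, 7.544e-08, 1.509e-07, 7.544e-08]  ψ = [3, 3, 3, 3]  (obs o_5=3)
backtrack: best end state = 2; path = [2, 2, 1, 0, 3, 2]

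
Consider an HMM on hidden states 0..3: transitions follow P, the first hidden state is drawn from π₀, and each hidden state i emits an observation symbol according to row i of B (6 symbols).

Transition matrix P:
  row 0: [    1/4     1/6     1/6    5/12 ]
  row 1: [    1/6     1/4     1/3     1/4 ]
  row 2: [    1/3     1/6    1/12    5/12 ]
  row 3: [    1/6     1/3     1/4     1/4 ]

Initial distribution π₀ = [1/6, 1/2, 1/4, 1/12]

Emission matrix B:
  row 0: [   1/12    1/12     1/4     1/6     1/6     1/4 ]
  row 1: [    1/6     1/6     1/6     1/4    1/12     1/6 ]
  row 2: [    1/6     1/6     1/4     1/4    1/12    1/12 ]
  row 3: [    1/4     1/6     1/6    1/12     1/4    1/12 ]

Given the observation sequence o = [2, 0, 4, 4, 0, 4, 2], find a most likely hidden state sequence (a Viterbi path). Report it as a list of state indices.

path = [1, 2, 3, 3, 2, 3, 2]

t=0: δ = [4.167e-02, 8.333e-02, 6.250e-02, 1.389e-02]  (obs o_0=2)
t=1: δ = [1.736e-03, 3.472e-03, 4.630e-03, 6.510e-03]  ψ = [2, 1, 1, 2]  (obs o_1=0)
t=2: δ = [2.572e-04, 1.808e-04, 1.356e-04, 4.823e-04]  ψ = [2, 3, 3, 2]  (obs o_2=4)
t=3: δ = [1.340e-05, 1.340e-05, 1.005e-05, 3.014e-05]  ψ = [3, 3, 3, 3]  (obs o_3=4)
t=4: δ = [4.186e-07, 1.674e-06, 1.256e-06, 1.884e-06]  ψ = [3, 3, 3, 3]  (obs o_4=0)
t=5: δ = [6.977e-08, 5.233e-08, 4.651e-08, 1.308e-07]  ψ = [2, 3, 1, 2]  (obs o_5=4)
t=6: δ = [5.451e-09, 7.268e-09, 8.176e-09, 5.451e-09]  ψ = [3, 3, 3, 3]  (obs o_6=2)
backtrack: best end state = 2; path = [1, 2, 3, 3, 2, 3, 2]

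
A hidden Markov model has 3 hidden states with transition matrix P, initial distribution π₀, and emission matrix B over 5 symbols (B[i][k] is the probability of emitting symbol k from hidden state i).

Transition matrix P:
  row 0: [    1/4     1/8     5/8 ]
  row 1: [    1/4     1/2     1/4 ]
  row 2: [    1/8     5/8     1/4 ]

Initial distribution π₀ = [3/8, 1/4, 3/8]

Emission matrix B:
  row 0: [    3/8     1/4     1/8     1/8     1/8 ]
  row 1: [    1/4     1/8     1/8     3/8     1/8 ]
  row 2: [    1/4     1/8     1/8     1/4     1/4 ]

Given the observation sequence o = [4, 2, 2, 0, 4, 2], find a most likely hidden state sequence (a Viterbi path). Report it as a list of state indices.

t=0: δ = [4.688e-02, 3.125e-02, 9.375e-02]  (obs o_0=4)
t=1: δ = [1.465e-03, 7.324e-03, 3.662e-03]  ψ = [0, 2, 0]  (obs o_1=2)
t=2: δ = [2.289e-04, 4.578e-04, 2.289e-04]  ψ = [1, 1, 1]  (obs o_2=2)
t=3: δ = [4.292e-05, 5.722e-05, 3.576e-05]  ψ = [1, 1, 0]  (obs o_3=0)
t=4: δ = [1.788e-06, 3.576e-06, 6.706e-06]  ψ = [1, 1, 0]  (obs o_4=4)
t=5: δ = [1.118e-07, 5.239e-07, 2.095e-07]  ψ = [1, 2, 2]  (obs o_5=2)
backtrack: best end state = 1; path = [2, 1, 1, 0, 2, 1]

path = [2, 1, 1, 0, 2, 1]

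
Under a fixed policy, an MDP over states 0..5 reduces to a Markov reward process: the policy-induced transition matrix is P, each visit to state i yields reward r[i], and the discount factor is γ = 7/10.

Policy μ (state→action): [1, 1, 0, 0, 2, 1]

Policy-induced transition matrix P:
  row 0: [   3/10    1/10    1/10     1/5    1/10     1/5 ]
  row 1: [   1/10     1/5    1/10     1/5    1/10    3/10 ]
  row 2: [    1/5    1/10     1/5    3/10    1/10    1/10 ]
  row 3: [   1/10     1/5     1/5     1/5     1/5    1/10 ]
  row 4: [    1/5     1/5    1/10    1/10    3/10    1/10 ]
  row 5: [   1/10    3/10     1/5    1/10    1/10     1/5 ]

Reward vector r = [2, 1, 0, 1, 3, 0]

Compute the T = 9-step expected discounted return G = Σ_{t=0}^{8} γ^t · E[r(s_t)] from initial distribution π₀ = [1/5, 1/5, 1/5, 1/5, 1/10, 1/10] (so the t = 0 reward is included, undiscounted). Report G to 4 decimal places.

t=0: π = [0.2000, 0.2000, 0.2000, 0.2000, 0.1000, 0.1000], E[r] = 1.1000, γ^t·E[r] = 1.100000, running G = 1.100000
t=1: π = [0.1700, 0.1700, 0.1500, 0.2000, 0.1400, 0.1700], E[r] = 1.1300, γ^t·E[r] = 0.791000, running G = 1.891000
t=2: π = [0.1630, 0.1850, 0.1520, 0.1840, 0.1480, 0.1680], E[r] = 1.1390, γ^t·E[r] = 0.558110, running G = 2.449110
t=3: π = [0.1626, 0.1853, 0.1504, 0.1836, 0.1480, 0.1701], E[r] = 1.1381, γ^t·E[r] = 0.390368, running G = 2.839478
t=4: π = [0.1624, 0.1857, 0.1504, 0.1832, 0.1480, 0.1703], E[r] = 1.1375, γ^t·E[r] = 0.273123, running G = 3.112602
t=5: π = [0.1623, 0.1858, 0.1504, 0.1832, 0.1479, 0.1704], E[r] = 1.1373, γ^t·E[r] = 0.191151, running G = 3.303753
t=6: π = [0.1623, 0.1858, 0.1504, 0.1832, 0.1479, 0.1704], E[r] = 1.1373, γ^t·E[r] = 0.133799, running G = 3.437552
t=7: π = [0.1623, 0.1858, 0.1504, 0.1832, 0.1479, 0.1704], E[r] = 1.1373, γ^t·E[r] = 0.093659, running G = 3.531211
t=8: π = [0.1623, 0.1858, 0.1504, 0.1832, 0.1479, 0.1704], E[r] = 1.1373, γ^t·E[r] = 0.065561, running G = 3.596772

G = 3.5968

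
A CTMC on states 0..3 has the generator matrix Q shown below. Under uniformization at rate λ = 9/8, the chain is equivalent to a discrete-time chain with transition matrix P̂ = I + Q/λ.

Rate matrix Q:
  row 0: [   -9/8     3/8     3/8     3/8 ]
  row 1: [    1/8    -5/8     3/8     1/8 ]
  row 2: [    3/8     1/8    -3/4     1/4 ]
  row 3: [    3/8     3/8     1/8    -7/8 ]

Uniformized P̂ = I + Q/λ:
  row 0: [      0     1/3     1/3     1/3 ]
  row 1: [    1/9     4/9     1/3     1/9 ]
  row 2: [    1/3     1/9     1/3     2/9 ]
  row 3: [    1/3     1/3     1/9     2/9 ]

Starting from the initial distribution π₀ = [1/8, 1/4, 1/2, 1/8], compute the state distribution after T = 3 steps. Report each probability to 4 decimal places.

t=0: π = [0.1250, 0.2500, 0.5000, 0.1250]
t=1: π = [0.2361, 0.2500, 0.3056, 0.2083]
t=2: π = [0.1991, 0.2932, 0.2870, 0.2207]
t=3: π = [0.2018, 0.3021, 0.2843, 0.2118]

π = [0.2018, 0.3021, 0.2843, 0.2118]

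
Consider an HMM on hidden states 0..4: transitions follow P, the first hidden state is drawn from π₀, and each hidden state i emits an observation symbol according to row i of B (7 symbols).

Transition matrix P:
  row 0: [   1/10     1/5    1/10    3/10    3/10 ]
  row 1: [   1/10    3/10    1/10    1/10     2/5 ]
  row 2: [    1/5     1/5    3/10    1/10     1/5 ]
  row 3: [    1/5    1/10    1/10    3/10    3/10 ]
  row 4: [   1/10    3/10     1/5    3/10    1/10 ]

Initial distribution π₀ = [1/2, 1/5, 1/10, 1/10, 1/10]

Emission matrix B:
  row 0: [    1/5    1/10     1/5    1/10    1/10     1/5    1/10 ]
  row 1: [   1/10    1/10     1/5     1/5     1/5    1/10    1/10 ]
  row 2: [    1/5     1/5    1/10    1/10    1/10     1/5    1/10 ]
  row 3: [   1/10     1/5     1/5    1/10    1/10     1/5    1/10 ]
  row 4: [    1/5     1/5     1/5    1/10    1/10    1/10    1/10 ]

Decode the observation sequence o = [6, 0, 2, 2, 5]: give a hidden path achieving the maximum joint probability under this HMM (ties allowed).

t=0: δ = [5.000e-02, 2.000e-02, 1.000e-02, 1.000e-02, 1.000e-02]  (obs o_0=6)
t=1: δ = [1.000e-03, 1.000e-03, 1.000e-03, 1.500e-03, 3.000e-03]  ψ = [0, 0, 0, 0, 0]  (obs o_1=0)
t=2: δ = [6.000e-05, 1.800e-04, 6.000e-05, 1.800e-04, 9.000e-05]  ψ = [3, 4, 4, 4, 3]  (obs o_2=2)
t=3: δ = [7.200e-06, 1.080e-05, 1.800e-06, 1.080e-05, 1.440e-05]  ψ = [3, 1, 1, 3, 1]  (obs o_3=2)
t=4: δ = [4.320e-07, 4.320e-07, 5.760e-07, 8.640e-07, 4.320e-07]  ψ = [3, 4, 4, 4, 1]  (obs o_4=5)
backtrack: best end state = 3; path = [0, 4, 1, 4, 3]

path = [0, 4, 1, 4, 3]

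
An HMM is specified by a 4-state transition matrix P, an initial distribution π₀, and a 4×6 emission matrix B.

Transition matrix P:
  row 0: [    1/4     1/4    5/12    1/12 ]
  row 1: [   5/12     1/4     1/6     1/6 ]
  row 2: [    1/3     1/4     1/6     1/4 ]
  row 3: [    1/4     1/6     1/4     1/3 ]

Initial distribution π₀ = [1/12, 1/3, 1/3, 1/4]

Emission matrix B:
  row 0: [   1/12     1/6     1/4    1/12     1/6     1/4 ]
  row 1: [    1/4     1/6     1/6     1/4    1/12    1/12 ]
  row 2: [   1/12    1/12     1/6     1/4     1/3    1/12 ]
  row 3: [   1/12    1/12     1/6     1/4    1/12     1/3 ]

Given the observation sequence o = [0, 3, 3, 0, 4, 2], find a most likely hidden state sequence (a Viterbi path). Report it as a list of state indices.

t=0: δ = [6.944e-03, 8.333e-02, 2.778e-02, 2.083e-02]  (obs o_0=0)
t=1: δ = [2.894e-03, 5.208e-03, 3.472e-03, 3.472e-03]  ψ = [1, 1, 1, 1]  (obs o_1=3)
t=2: δ = [1.808e-04, 3.255e-04, 3.014e-04, 2.894e-04]  ψ = [1, 1, 0, 3]  (obs o_2=3)
t=3: δ = [1.130e-05, 2.035e-05, 6.279e-06, 8.038e-06]  ψ = [1, 1, 0, 3]  (obs o_3=0)
t=4: δ = [1.413e-06, 4.239e-07, 1.570e-06, 2.826e-07]  ψ = [1, 1, 0, 1]  (obs o_4=4)
t=5: δ = [1.308e-07, 6.541e-08, 9.811e-08, 6.541e-08]  ψ = [2, 2, 0, 2]  (obs o_5=2)
backtrack: best end state = 0; path = [1, 1, 1, 0, 2, 0]

path = [1, 1, 1, 0, 2, 0]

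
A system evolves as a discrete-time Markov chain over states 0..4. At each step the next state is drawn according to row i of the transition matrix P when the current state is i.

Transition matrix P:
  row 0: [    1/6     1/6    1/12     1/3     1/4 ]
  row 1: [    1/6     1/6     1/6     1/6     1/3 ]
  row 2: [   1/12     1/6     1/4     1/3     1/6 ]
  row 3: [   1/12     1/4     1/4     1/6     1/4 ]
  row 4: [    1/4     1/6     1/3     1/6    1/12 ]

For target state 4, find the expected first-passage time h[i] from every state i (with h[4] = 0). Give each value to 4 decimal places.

First-step conditioning: h[4] = 0; for i ≠ 4, h[i] = 1 + Σ_k P[i][k]·h[k].
  h[0] = 1 + 1/6·h[0] + 1/6·h[1] + 1/12·h[2] + 1/3·h[3]
  h[1] = 1 + 1/6·h[0] + 1/6·h[1] + 1/6·h[2] + 1/6·h[3]
  h[2] = 1 + 1/12·h[0] + 1/6·h[1] + 1/4·h[2] + 1/3·h[3]
  h[3] = 1 + 1/12·h[0] + 1/4·h[1] + 1/4·h[2] + 1/6·h[3]
Solving the 4×4 linear system over states ≠ 4 gives exactly h = [680/171, 628/171, 748/171, 686/171, 0] (h[4] = 0 is the target).

h = [3.9766, 3.6725, 4.3743, 4.0117, 0.0000]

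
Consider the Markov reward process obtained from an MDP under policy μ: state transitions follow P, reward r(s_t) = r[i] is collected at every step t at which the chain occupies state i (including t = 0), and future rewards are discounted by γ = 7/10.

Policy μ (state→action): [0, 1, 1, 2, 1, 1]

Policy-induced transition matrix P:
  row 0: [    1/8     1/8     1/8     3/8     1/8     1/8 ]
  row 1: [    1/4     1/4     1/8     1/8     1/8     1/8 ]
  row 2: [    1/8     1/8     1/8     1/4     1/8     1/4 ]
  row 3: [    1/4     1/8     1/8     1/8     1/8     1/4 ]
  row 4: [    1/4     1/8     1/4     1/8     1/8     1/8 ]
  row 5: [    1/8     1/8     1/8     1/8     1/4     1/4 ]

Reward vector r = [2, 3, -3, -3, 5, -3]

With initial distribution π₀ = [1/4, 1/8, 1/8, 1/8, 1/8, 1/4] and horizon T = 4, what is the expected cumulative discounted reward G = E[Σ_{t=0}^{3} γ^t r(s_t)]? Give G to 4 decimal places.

t=0: π = [0.2500, 0.1250, 0.1250, 0.1250, 0.1250, 0.2500], E[r] = 0.0000, γ^t·E[r] = 0.000000, running G = 0.000000
t=1: π = [0.1719, 0.1406, 0.1406, 0.2031, 0.1563, 0.1875], E[r] = -0.0469, γ^t·E[r] = -0.032813, running G = -0.032813
t=2: π = [0.1875, 0.1426, 0.1445, 0.1855, 0.1484, 0.1914], E[r] = -0.0195, γ^t·E[r] = -0.009570, running G = -0.042383
t=3: π = [0.1846, 0.1428, 0.1436, 0.1899, 0.1489, 0.1902], E[r] = -0.0288, γ^t·E[r] = -0.009881, running G = -0.052264

G = -0.0523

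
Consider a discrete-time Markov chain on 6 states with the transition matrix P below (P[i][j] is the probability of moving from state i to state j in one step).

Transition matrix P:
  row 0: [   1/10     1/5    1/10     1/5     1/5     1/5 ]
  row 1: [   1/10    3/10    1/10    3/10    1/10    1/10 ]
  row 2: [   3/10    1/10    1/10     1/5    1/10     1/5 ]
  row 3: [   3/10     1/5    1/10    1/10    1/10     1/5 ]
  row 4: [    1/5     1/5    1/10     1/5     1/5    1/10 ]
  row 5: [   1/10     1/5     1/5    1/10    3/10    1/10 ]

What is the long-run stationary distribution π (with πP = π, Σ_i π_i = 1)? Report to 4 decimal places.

Balance equations π_j = Σ_i π_i·P[i][j]:
  π_0 = 1/10·π_0 + 1/10·π_1 + 3/10·π_2 + 3/10·π_3 + 1/5·π_4 + 1/10·π_5
  π_1 = 1/5·π_0 + 3/10·π_1 + 1/10·π_2 + 1/5·π_3 + 1/5·π_4 + 1/5·π_5
  π_2 = 1/10·π_0 + 1/10·π_1 + 1/10·π_2 + 1/10·π_3 + 1/10·π_4 + 1/5·π_5
  π_3 = 1/5·π_0 + 3/10·π_1 + 1/5·π_2 + 1/10·π_3 + 1/5·π_4 + 1/10·π_5
  π_4 = 1/5·π_0 + 1/10·π_1 + 1/10·π_2 + 1/10·π_3 + 1/5·π_4 + 3/10·π_5
  normalize: π_0 + π_1 + π_2 + π_3 + π_4 + π_5 = 1
Solving the linear system gives exactly π = [19410/109783, 22996/109783, 12602/109783, 20575/109783, 17963/109783, 16237/109783].

π = [0.1768, 0.2095, 0.1148, 0.1874, 0.1636, 0.1479]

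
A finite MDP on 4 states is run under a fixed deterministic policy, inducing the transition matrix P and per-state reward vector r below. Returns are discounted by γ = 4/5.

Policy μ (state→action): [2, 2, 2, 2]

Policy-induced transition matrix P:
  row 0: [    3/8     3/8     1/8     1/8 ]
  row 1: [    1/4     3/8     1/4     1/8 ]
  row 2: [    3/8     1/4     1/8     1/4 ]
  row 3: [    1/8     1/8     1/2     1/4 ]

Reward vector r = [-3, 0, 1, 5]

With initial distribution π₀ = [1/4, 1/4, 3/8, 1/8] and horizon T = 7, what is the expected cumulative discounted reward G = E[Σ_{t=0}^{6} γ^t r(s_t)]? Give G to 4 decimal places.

t=0: π = [0.2500, 0.2500, 0.3750, 0.1250], E[r] = 0.2500, γ^t·E[r] = 0.250000, running G = 0.250000
t=1: π = [0.3125, 0.2969, 0.2031, 0.1875], E[r] = 0.2031, γ^t·E[r] = 0.162500, running G = 0.412500
t=2: π = [0.2910, 0.3027, 0.2324, 0.1738], E[r] = 0.2285, γ^t·E[r] = 0.146250, running G = 0.558750
t=3: π = [0.2937, 0.3025, 0.2280, 0.1758], E[r] = 0.2258, γ^t·E[r] = 0.115625, running G = 0.674375
t=4: π = [0.2932, 0.3026, 0.2287, 0.1755], E[r] = 0.2264, γ^t·E[r] = 0.092725, running G = 0.767100
t=5: π = [0.2933, 0.3025, 0.2286, 0.1755], E[r] = 0.2263, γ^t·E[r] = 0.074159, running G = 0.841259
t=6: π = [0.2933, 0.3025, 0.2286, 0.1755], E[r] = 0.2263, γ^t·E[r] = 0.059331, running G = 0.900590

G = 0.9006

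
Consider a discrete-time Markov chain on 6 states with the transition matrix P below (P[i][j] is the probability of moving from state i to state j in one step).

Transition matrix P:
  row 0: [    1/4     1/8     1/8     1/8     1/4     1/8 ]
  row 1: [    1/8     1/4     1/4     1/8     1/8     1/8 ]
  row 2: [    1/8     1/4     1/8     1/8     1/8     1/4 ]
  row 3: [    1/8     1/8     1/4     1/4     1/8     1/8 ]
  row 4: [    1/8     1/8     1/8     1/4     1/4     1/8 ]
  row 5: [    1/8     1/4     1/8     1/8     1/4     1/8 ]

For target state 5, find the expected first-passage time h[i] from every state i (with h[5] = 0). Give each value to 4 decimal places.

First-step conditioning: h[5] = 0; for i ≠ 5, h[i] = 1 + Σ_k P[i][k]·h[k].
  h[0] = 1 + 1/4·h[0] + 1/8·h[1] + 1/8·h[2] + 1/8·h[3] + 1/4·h[4]
  h[1] = 1 + 1/8·h[0] + 1/4·h[1] + 1/4·h[2] + 1/8·h[3] + 1/8·h[4]
  h[2] = 1 + 1/8·h[0] + 1/4·h[1] + 1/8·h[2] + 1/8·h[3] + 1/8·h[4]
  h[3] = 1 + 1/8·h[0] + 1/8·h[1] + 1/4·h[2] + 1/4·h[3] + 1/8·h[4]
  h[4] = 1 + 1/8·h[0] + 1/8·h[1] + 1/8·h[2] + 1/4·h[3] + 1/4·h[4]
Solving the 5×5 linear system over states ≠ 5 gives exactly h = [898/131, 882/131, 784/131, 882/131, 896/131, 0] (h[5] = 0 is the target).

h = [6.8550, 6.7328, 5.9847, 6.7328, 6.8397, 0.0000]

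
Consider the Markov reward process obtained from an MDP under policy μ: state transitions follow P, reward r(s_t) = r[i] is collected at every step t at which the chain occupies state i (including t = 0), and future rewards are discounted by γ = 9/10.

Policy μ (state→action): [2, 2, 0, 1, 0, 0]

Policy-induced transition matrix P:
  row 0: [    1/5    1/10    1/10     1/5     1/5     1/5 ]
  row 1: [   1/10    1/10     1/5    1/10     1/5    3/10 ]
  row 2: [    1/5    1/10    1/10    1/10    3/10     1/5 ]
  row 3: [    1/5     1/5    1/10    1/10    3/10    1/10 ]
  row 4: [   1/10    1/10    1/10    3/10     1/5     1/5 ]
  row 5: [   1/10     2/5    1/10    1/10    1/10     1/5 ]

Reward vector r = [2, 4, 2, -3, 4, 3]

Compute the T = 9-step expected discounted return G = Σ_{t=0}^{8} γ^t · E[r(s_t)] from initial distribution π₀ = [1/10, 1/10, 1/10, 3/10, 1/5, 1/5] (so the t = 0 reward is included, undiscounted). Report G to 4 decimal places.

G = 12.5602

t=0: π = [0.1000, 0.1000, 0.1000, 0.3000, 0.2000, 0.2000], E[r] = 1.3000, γ^t·E[r] = 1.300000, running G = 1.300000
t=1: π = [0.1500, 0.1900, 0.1100, 0.1500, 0.2200, 0.1800], E[r] = 2.2500, γ^t·E[r] = 2.025000, running G = 3.325000
t=2: π = [0.1410, 0.1690, 0.1190, 0.1590, 0.2080, 0.2040], E[r] = 2.1630, γ^t·E[r] = 1.752030, running G = 5.077030
t=3: π = [0.1419, 0.1771, 0.1169, 0.1557, 0.2074, 0.2010], E[r] = 2.1915, γ^t·E[r] = 1.597604, running G = 6.674634
t=4: π = [0.1415, 0.1759, 0.1177, 0.1557, 0.2072, 0.2021], E[r] = 2.1899, γ^t·E[r] = 1.436761, running G = 8.111394
t=5: π = [0.1415, 0.1762, 0.1176, 0.1556, 0.2071, 0.2020], E[r] = 2.1908, γ^t·E[r] = 1.293646, running G = 9.405040
t=6: π = [0.1415, 0.1762, 0.1176, 0.1556, 0.2071, 0.2021], E[r] = 2.1908, γ^t·E[r] = 1.164256, running G = 10.569297
t=7: π = [0.1415, 0.1762, 0.1176, 0.1556, 0.2071, 0.2021], E[r] = 2.1908, γ^t·E[r] = 1.047849, running G = 11.617145
t=8: π = [0.1415, 0.1762, 0.1176, 0.1556, 0.2071, 0.2021], E[r] = 2.1908, γ^t·E[r] = 0.943063, running G = 12.560208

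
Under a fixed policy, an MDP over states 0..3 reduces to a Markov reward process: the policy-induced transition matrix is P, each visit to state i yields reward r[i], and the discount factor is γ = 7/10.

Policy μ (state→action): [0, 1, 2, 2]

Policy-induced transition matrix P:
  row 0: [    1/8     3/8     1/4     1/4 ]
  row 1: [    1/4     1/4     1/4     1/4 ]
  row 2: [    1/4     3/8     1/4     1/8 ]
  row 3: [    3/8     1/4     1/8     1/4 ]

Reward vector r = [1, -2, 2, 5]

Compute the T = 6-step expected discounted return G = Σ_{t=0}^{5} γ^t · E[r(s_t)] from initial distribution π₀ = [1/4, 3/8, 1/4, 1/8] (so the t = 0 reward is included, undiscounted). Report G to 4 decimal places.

G = 2.9134

t=0: π = [0.2500, 0.3750, 0.2500, 0.1250], E[r] = 0.6250, γ^t·E[r] = 0.625000, running G = 0.625000
t=1: π = [0.2344, 0.3125, 0.2344, 0.2188], E[r] = 1.1719, γ^t·E[r] = 0.820313, running G = 1.445313
t=2: π = [0.2480, 0.3086, 0.2227, 0.2207], E[r] = 1.1797, γ^t·E[r] = 0.578047, running G = 2.023359
t=3: π = [0.2466, 0.3088, 0.2224, 0.2222], E[r] = 1.1846, γ^t·E[r] = 0.406308, running G = 2.429667
t=4: π = [0.2469, 0.3086, 0.2222, 0.2222], E[r] = 1.1852, γ^t·E[r] = 0.284555, running G = 2.714222
t=5: π = [0.2469, 0.3086, 0.2222, 0.2222], E[r] = 1.1852, γ^t·E[r] = 0.199191, running G = 2.913413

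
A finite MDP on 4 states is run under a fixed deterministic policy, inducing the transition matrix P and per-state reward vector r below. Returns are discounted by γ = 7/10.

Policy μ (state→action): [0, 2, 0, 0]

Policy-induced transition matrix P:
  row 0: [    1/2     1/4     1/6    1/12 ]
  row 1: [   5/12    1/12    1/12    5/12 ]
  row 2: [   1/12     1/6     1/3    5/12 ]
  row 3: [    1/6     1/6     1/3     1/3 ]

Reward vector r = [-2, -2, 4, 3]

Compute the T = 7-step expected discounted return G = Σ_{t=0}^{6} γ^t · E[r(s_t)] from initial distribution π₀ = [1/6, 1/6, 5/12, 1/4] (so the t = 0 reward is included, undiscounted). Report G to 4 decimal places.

t=0: π = [0.1667, 0.1667, 0.4167, 0.2500], E[r] = 1.7500, γ^t·E[r] = 1.750000, running G = 1.750000
t=1: π = [0.2292, 0.1667, 0.2639, 0.3403], E[r] = 1.2847, γ^t·E[r] = 0.899306, running G = 2.649306
t=2: π = [0.2627, 0.1719, 0.2535, 0.3119], E[r] = 1.0804, γ^t·E[r] = 0.529416, running G = 3.178721
t=3: π = [0.2761, 0.1742, 0.2466, 0.3031], E[r] = 0.9949, γ^t·E[r] = 0.341263, running G = 3.519984
t=4: π = [0.2817, 0.1752, 0.2438, 0.2994], E[r] = 0.9594, γ^t·E[r] = 0.230363, running G = 3.750347
t=5: π = [0.2840, 0.1755, 0.2426, 0.2978], E[r] = 0.9446, γ^t·E[r] = 0.158765, running G = 3.909113
t=6: π = [0.2850, 0.1757, 0.2421, 0.2972], E[r] = 0.9385, γ^t·E[r] = 0.110410, running G = 4.019523

G = 4.0195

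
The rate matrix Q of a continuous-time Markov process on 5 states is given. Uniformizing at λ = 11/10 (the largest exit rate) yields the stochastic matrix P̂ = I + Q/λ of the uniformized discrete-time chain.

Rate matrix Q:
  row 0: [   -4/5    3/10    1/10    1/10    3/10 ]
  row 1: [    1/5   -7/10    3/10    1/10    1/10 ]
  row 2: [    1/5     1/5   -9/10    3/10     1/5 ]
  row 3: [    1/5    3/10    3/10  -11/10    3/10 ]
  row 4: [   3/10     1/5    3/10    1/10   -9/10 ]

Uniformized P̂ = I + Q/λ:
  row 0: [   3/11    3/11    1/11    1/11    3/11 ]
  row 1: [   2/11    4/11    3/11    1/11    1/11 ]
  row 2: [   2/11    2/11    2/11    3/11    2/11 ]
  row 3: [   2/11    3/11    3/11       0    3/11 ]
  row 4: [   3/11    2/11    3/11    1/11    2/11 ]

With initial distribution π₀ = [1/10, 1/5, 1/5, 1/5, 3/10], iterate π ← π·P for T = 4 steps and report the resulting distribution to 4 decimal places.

π = [0.2190, 0.2597, 0.2135, 0.1190, 0.1889]

t=0: π = [0.1000, 0.2000, 0.2000, 0.2000, 0.3000]
t=1: π = [0.2182, 0.2455, 0.2364, 0.1091, 0.1909]
t=2: π = [0.2190, 0.2562, 0.2116, 0.1240, 0.1893]
t=3: π = [0.2189, 0.2596, 0.2137, 0.1181, 0.1897]
t=4: π = [0.2190, 0.2597, 0.2135, 0.1190, 0.1889]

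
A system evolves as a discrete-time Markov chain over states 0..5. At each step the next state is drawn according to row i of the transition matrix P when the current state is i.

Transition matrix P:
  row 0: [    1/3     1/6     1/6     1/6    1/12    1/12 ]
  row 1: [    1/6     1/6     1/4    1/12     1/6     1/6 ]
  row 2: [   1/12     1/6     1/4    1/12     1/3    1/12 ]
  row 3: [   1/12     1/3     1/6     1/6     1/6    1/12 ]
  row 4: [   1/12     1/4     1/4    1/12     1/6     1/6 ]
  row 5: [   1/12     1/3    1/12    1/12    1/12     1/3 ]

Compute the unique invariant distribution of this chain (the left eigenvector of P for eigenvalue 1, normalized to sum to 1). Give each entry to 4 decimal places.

Balance equations π_j = Σ_i π_i·P[i][j]:
  π_0 = 1/3·π_0 + 1/6·π_1 + 1/12·π_2 + 1/12·π_3 + 1/12·π_4 + 1/12·π_5
  π_1 = 1/6·π_0 + 1/6·π_1 + 1/6·π_2 + 1/3·π_3 + 1/4·π_4 + 1/3·π_5
  π_2 = 1/6·π_0 + 1/4·π_1 + 1/4·π_2 + 1/6·π_3 + 1/4·π_4 + 1/12·π_5
  π_3 = 1/6·π_0 + 1/12·π_1 + 1/12·π_2 + 1/6·π_3 + 1/12·π_4 + 1/12·π_5
  π_4 = 1/12·π_0 + 1/6·π_1 + 1/3·π_2 + 1/6·π_3 + 1/6·π_4 + 1/12·π_5
  normalize: π_0 + π_1 + π_2 + π_3 + π_4 + π_5 = 1
Solving the linear system gives exactly π = [10414/76541, 17185/76541, 15623/76541, 7905/76541, 13500/76541, 11914/76541].

π = [0.1361, 0.2245, 0.2041, 0.1033, 0.1764, 0.1557]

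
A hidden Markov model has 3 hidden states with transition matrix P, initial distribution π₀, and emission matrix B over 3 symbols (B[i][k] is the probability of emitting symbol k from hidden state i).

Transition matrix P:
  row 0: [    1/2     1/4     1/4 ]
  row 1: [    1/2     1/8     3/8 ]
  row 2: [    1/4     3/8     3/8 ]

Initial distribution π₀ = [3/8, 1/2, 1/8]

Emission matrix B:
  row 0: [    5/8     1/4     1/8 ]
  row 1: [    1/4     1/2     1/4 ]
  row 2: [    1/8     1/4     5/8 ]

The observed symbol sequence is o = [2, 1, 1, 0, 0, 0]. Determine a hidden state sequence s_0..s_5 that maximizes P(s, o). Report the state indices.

t=0: δ = [4.688e-02, 1.250e-01, 7.812e-02]  (obs o_0=2)
t=1: δ = [1.562e-02, 1.465e-02, 1.172e-02]  ψ = [1, 2, 1]  (obs o_1=1)
t=2: δ = [1.953e-03, 2.197e-03, 1.373e-03]  ψ = [0, 2, 1]  (obs o_2=1)
t=3: δ = [6.866e-04, 1.287e-04, 1.030e-04]  ψ = [1, 2, 1]  (obs o_3=0)
t=4: δ = [2.146e-04, 4.292e-05, 2.146e-05]  ψ = [0, 0, 0]  (obs o_4=0)
t=5: δ = [6.706e-05, 1.341e-05, 6.706e-06]  ψ = [0, 0, 0]  (obs o_5=0)
backtrack: best end state = 0; path = [1, 2, 1, 0, 0, 0]

path = [1, 2, 1, 0, 0, 0]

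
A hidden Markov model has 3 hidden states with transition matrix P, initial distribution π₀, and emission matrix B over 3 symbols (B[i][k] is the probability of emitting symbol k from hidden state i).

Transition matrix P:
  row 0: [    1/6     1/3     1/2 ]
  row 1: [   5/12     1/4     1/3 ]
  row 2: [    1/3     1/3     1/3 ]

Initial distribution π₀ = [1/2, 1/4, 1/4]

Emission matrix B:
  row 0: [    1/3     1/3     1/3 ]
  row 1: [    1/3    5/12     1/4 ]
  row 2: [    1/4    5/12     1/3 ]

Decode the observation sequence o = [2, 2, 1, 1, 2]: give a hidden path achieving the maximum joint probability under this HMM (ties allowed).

t=0: δ = [1.667e-01, 6.250e-02, 8.333e-02]  (obs o_0=2)
t=1: δ = [9.259e-03, 1.389e-02, 2.778e-02]  ψ = [0, 0, 0]  (obs o_1=2)
t=2: δ = [3.086e-03, 3.858e-03, 3.858e-03]  ψ = [2, 2, 2]  (obs o_2=1)
t=3: δ = [5.358e-04, 5.358e-04, 6.430e-04]  ψ = [1, 2, 0]  (obs o_3=1)
t=4: δ = [7.442e-05, 5.358e-05, 8.931e-05]  ψ = [1, 2, 0]  (obs o_4=2)
backtrack: best end state = 2; path = [0, 2, 1, 0, 2]

path = [0, 2, 1, 0, 2]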